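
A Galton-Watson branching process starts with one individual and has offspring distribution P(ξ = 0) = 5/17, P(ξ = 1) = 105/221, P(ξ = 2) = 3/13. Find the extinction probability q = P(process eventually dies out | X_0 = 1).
q = 1

Mean offspring μ = 0·5/17 + 1·105/221 + 2·3/13 = 207/221 ≤ 1. For μ ≤ 1 with offspring not concentrated at 1, the Galton-Watson process goes extinct almost surely, so q = 1.
(Algebraic check: The pgf is f(s) = 5/17 + 105/221·s + 3/13·s². The extinction probability q is the smallest fixed point of f in [0, 1]. Setting s = f(s):
  3/13·s² + (105/221 − 1)·s + 5/17 = 0
  3/13·s² − (5/17 + 3/13)·s + 5/17 = 0
which factors as (s − 1)·(3/13·s − 5/17) = 0, giving roots s = 1 and s = (5/17)/(3/13) = 65/51. Since 65/51 ≥ 1, the smallest root in [0, 1] is s = 1.)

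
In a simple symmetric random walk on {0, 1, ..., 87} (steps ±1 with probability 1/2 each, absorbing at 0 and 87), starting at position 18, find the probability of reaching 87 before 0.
P(hit 87 before 0) = 18/87 = 6/29

Let u_k = P(hit 87 before 0 | start at k). Then u_0 = 0, u_87 = 1, and u_k = u_{k-1}/2 + u_{k+1}/2 for 1 ≤ k ≤ 86. This harmonic recurrence is solved by u_k = k/87, giving u_18 = 18/87 = 6/29.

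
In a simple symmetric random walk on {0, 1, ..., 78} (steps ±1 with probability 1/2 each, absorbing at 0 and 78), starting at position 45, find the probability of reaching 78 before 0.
P(hit 78 before 0) = 45/78 = 15/26

Let u_k = P(hit 78 before 0 | start at k). Then u_0 = 0, u_78 = 1, and u_k = u_{k-1}/2 + u_{k+1}/2 for 1 ≤ k ≤ 77. This harmonic recurrence is solved by u_k = k/78, giving u_45 = 45/78 = 15/26.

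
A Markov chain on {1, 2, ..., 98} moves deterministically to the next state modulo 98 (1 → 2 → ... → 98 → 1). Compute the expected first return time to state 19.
E[T_19 | X_0 = 19] = 98

The chain cycles deterministically, so starting at state 19 it returns in exactly 98 steps. Equivalently, the stationary distribution is uniform π_j = 1/98 for every state j, so by Kac's formula E[T_19] = 1/π_19 = 98.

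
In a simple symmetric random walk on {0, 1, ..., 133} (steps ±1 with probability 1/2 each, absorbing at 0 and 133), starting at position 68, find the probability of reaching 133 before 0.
P(hit 133 before 0) = 68/133

Let u_k = P(hit 133 before 0 | start at k). Then u_0 = 0, u_133 = 1, and u_k = u_{k-1}/2 + u_{k+1}/2 for 1 ≤ k ≤ 132. This harmonic recurrence is solved by u_k = k/133, giving u_68 = 68/133.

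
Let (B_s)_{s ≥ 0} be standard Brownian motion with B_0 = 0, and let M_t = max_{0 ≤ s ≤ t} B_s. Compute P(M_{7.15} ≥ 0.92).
P(M_{7.15} ≥ 0.92) = 2·P(B_{7.15} ≥ 0.92) = 2(1 − Φ(0.92/√7.15)) ≈ 0.7308

By the reflection principle for Brownian motion, P(M_t ≥ a) = 2 · P(B_t ≥ a) for a ≥ 0. Since B_t ~ N(0, t), P(B_t ≥ 0.92) = 1 − Φ(0.92/√t) = 1 − Φ(0.92/√7.15) = 1 − Φ(0.3441). So
  P(M_{7.15} ≥ 0.92) = 2(1 − Φ(0.3441)) ≈ 0.7308.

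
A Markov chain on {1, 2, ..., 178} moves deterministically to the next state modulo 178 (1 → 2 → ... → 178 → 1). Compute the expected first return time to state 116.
E[T_116 | X_0 = 116] = 178

The chain cycles deterministically, so starting at state 116 it returns in exactly 178 steps. Equivalently, the stationary distribution is uniform π_j = 1/178 for every state j, so by Kac's formula E[T_116] = 1/π_116 = 178.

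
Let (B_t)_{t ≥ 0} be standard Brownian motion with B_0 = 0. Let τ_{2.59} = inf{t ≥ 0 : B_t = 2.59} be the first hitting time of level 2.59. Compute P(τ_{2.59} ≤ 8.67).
P(τ_{2.59} ≤ 8.67) = 2(1 − Φ(2.59/√8.67)) = 2(1 − Φ(0.8796)) ≈ 0.3791

By the reflection principle for standard BM, P(τ_b ≤ t) = 2 · P(B_t ≥ b). Since B_t ~ N(0, t), P(B_t ≥ 2.59) = 1 − Φ(2.59/√t) = 1 − Φ(2.59/√8.67) = 1 − Φ(0.8796) ≈ 0.18954. Doubling: P(τ_{2.59} ≤ 8.67) ≈ 2 · 0.18954 = 0.37908 ≈ 0.3791.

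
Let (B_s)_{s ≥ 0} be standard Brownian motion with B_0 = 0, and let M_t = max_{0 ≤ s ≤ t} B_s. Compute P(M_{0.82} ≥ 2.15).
P(M_{0.82} ≥ 2.15) = 2·P(B_{0.82} ≥ 2.15) = 2(1 − Φ(2.15/√0.82)) ≈ 0.0176

By the reflection principle for Brownian motion, P(M_t ≥ a) = 2 · P(B_t ≥ a) for a ≥ 0. Since B_t ~ N(0, t), P(B_t ≥ 2.15) = 1 − Φ(2.15/√t) = 1 − Φ(2.15/√0.82) = 1 − Φ(2.3743). So
  P(M_{0.82} ≥ 2.15) = 2(1 − Φ(2.3743)) ≈ 0.0176.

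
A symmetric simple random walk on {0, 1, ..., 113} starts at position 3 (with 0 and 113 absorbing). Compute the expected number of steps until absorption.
E[τ | X_0 = 3] = 330

Let v_k = E[τ | X_0 = k]. Boundary: v_0 = v_113 = 0. Recurrence: v_k = 1 + (v_{k-1} + v_{k+1})/2 for 1 ≤ k ≤ 112. The particular solution to v_k − (v_{k-1} + v_{k+1})/2 = 1 is v_k = −k^2. Adding homogeneous solution A + B k and matching boundaries gives v_k = k (113 − k). Substituting k = 3: v_3 = 3 · 110 = 330.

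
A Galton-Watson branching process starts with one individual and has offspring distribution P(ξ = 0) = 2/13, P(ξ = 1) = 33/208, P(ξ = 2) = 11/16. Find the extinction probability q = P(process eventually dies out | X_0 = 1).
q = 32/143

The pgf is f(s) = 2/13 + 33/208·s + 11/16·s². The extinction probability q is the smallest fixed point of f in [0, 1]. Setting s = f(s):
  11/16·s² + (33/208 − 1)·s + 2/13 = 0
  11/16·s² − (2/13 + 11/16)·s + 2/13 = 0
which factors as (s − 1)·(11/16·s − 2/13) = 0, giving roots s = 1 and s = (2/13)/(11/16) = 32/143.
Mean offspring μ = 33/208 + 2·11/16 = 319/208 > 1 (supercritical), so q < 1. The extinction probability is the smaller root: q = (2/13)/(11/16) = 32/143.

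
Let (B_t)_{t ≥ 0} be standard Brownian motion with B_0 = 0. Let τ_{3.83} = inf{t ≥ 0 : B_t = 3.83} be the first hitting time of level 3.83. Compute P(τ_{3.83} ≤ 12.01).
P(τ_{3.83} ≤ 12.01) = 2(1 − Φ(3.83/√12.01)) = 2(1 − Φ(1.1052)) ≈ 0.2691

By the reflection principle for standard BM, P(τ_b ≤ t) = 2 · P(B_t ≥ b). Since B_t ~ N(0, t), P(B_t ≥ 3.83) = 1 − Φ(3.83/√t) = 1 − Φ(3.83/√12.01) = 1 − Φ(1.1052) ≈ 0.13454. Doubling: P(τ_{3.83} ≤ 12.01) ≈ 2 · 0.13454 = 0.26908 ≈ 0.2691.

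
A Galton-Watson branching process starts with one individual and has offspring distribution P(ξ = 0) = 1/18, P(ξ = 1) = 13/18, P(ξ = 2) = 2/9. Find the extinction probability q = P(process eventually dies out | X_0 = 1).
q = 1/4

The pgf is f(s) = 1/18 + 13/18·s + 2/9·s². The extinction probability q is the smallest fixed point of f in [0, 1]. Setting s = f(s):
  2/9·s² + (13/18 − 1)·s + 1/18 = 0
  2/9·s² − (1/18 + 2/9)·s + 1/18 = 0
which factors as (s − 1)·(2/9·s − 1/18) = 0, giving roots s = 1 and s = (1/18)/(2/9) = 1/4.
Mean offspring μ = 13/18 + 2·2/9 = 7/6 > 1 (supercritical), so q < 1. The extinction probability is the smaller root: q = (1/18)/(2/9) = 1/4.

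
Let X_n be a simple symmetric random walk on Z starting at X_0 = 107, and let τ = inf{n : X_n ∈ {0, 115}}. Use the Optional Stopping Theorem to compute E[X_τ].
E[X_τ] = 107

X_n is a martingale and τ is a bounded-mean stopping time (indeed τ is finite a.s. with bounded expectation since the walk is in a bounded region). By the OST, E[X_τ] = E[X_0] = 107. Equivalently: E[X_τ] = 115 · P(hit 115 first) + 0 · P(hit 0 first) = 115 · (107/115) = 107.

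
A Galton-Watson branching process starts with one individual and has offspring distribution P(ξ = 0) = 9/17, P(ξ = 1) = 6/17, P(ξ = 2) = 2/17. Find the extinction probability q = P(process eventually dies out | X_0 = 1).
q = 1

Mean offspring μ = 0·9/17 + 1·6/17 + 2·2/17 = 10/17 ≤ 1. For μ ≤ 1 with offspring not concentrated at 1, the Galton-Watson process goes extinct almost surely, so q = 1.
(Algebraic check: The pgf is f(s) = 9/17 + 6/17·s + 2/17·s². The extinction probability q is the smallest fixed point of f in [0, 1]. Setting s = f(s):
  2/17·s² + (6/17 − 1)·s + 9/17 = 0
  2/17·s² − (9/17 + 2/17)·s + 9/17 = 0
which factors as (s − 1)·(2/17·s − 9/17) = 0, giving roots s = 1 and s = (9/17)/(2/17) = 9/2. Since 9/2 ≥ 1, the smallest root in [0, 1] is s = 1.)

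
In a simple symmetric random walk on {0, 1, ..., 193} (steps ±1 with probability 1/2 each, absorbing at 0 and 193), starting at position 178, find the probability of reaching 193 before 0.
P(hit 193 before 0) = 178/193

Let u_k = P(hit 193 before 0 | start at k). Then u_0 = 0, u_193 = 1, and u_k = u_{k-1}/2 + u_{k+1}/2 for 1 ≤ k ≤ 192. This harmonic recurrence is solved by u_k = k/193, giving u_178 = 178/193.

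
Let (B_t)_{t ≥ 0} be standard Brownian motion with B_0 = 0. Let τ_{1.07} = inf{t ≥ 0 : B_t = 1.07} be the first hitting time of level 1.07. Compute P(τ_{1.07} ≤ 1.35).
P(τ_{1.07} ≤ 1.35) = 2(1 − Φ(1.07/√1.35)) = 2(1 − Φ(0.9209)) ≈ 0.3571

By the reflection principle for standard BM, P(τ_b ≤ t) = 2 · P(B_t ≥ b). Since B_t ~ N(0, t), P(B_t ≥ 1.07) = 1 − Φ(1.07/√t) = 1 − Φ(1.07/√1.35) = 1 − Φ(0.9209) ≈ 0.17855. Doubling: P(τ_{1.07} ≤ 1.35) ≈ 2 · 0.17855 = 0.35710 ≈ 0.3571.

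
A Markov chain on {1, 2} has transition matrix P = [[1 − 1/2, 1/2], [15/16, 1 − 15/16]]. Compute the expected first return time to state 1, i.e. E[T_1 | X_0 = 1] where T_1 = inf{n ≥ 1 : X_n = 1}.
E[T_1 | X_0 = 1] = 1/π_1 = 23/15

For an irreducible recurrent Markov chain with stationary distribution π, E[T_i | X_0 = i] = 1/π_i (Kac's formula). Here π_1 = (15/16)/(1/2 + 15/16) = (15/16)/(23/16) = 15/23, so E[T_1 | X_0 = 1] = 1/π_1 = (1/2 + 15/16)/(15/16) = (23/16)/(15/16) = 23/15.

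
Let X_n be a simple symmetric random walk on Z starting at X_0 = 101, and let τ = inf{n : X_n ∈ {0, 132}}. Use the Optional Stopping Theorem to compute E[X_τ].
E[X_τ] = 101

X_n is a martingale and τ is a bounded-mean stopping time (indeed τ is finite a.s. with bounded expectation since the walk is in a bounded region). By the OST, E[X_τ] = E[X_0] = 101. Equivalently: E[X_τ] = 132 · P(hit 132 first) + 0 · P(hit 0 first) = 132 · (101/132) = 101.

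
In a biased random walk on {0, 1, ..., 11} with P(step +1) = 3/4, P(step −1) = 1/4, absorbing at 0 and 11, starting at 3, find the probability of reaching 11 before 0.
P(hit 11 before 0) = (1 − (1/3)^3) / (1 − (1/3)^11) = 85293/88573

Let u_k denote P(reach 11 before 0 | start at k). Boundary: u_0 = 0, u_11 = 1. Recurrence: u_k = 3/4·u_{k+1} + 1/4·u_{k-1} for 1 ≤ k ≤ 10. Try u_k = A + B·r^k with r = q/p = (1/4)/(3/4) = 1/3. Substitution satisfies the recurrence; boundary conditions give:
  u_k = (1 − r^k) / (1 − r^N) = (1 − (1/3)^3) / (1 − (1/3)^11) = 85293/88573.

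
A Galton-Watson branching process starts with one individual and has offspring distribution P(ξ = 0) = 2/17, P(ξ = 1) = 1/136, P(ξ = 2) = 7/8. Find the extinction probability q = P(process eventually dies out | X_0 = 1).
q = 16/119

The pgf is f(s) = 2/17 + 1/136·s + 7/8·s². The extinction probability q is the smallest fixed point of f in [0, 1]. Setting s = f(s):
  7/8·s² + (1/136 − 1)·s + 2/17 = 0
  7/8·s² − (2/17 + 7/8)·s + 2/17 = 0
which factors as (s − 1)·(7/8·s − 2/17) = 0, giving roots s = 1 and s = (2/17)/(7/8) = 16/119.
Mean offspring μ = 1/136 + 2·7/8 = 239/136 > 1 (supercritical), so q < 1. The extinction probability is the smaller root: q = (2/17)/(7/8) = 16/119.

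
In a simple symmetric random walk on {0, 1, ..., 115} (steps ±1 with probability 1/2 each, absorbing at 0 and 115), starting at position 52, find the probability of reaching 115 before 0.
P(hit 115 before 0) = 52/115

Let u_k = P(hit 115 before 0 | start at k). Then u_0 = 0, u_115 = 1, and u_k = u_{k-1}/2 + u_{k+1}/2 for 1 ≤ k ≤ 114. This harmonic recurrence is solved by u_k = k/115, giving u_52 = 52/115.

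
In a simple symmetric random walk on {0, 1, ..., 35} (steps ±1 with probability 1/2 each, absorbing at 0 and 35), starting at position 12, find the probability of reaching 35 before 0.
P(hit 35 before 0) = 12/35

Let u_k = P(hit 35 before 0 | start at k). Then u_0 = 0, u_35 = 1, and u_k = u_{k-1}/2 + u_{k+1}/2 for 1 ≤ k ≤ 34. This harmonic recurrence is solved by u_k = k/35, giving u_12 = 12/35.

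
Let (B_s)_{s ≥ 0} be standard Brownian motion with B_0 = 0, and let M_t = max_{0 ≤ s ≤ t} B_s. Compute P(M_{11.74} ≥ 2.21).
P(M_{11.74} ≥ 2.21) = 2·P(B_{11.74} ≥ 2.21) = 2(1 − Φ(2.21/√11.74)) ≈ 0.5189

By the reflection principle for Brownian motion, P(M_t ≥ a) = 2 · P(B_t ≥ a) for a ≥ 0. Since B_t ~ N(0, t), P(B_t ≥ 2.21) = 1 − Φ(2.21/√t) = 1 − Φ(2.21/√11.74) = 1 − Φ(0.6450). So
  P(M_{11.74} ≥ 2.21) = 2(1 − Φ(0.6450)) ≈ 0.5189.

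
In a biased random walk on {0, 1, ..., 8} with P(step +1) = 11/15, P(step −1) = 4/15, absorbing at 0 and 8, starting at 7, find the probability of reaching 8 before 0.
P(hit 8 before 0) = (1 − (4/11)^7) / (1 − (4/11)^8) = 30596951/30613335

Let u_k denote P(reach 8 before 0 | start at k). Boundary: u_0 = 0, u_8 = 1. Recurrence: u_k = 11/15·u_{k+1} + 4/15·u_{k-1} for 1 ≤ k ≤ 7. Try u_k = A + B·r^k with r = q/p = (4/15)/(11/15) = 4/11. Substitution satisfies the recurrence; boundary conditions give:
  u_k = (1 − r^k) / (1 − r^N) = (1 − (4/11)^7) / (1 − (4/11)^8) = 30596951/30613335.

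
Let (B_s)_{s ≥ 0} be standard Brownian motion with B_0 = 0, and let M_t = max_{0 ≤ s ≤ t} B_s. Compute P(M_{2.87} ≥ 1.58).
P(M_{2.87} ≥ 1.58) = 2·P(B_{2.87} ≥ 1.58) = 2(1 − Φ(1.58/√2.87)) ≈ 0.3510

By the reflection principle for Brownian motion, P(M_t ≥ a) = 2 · P(B_t ≥ a) for a ≥ 0. Since B_t ~ N(0, t), P(B_t ≥ 1.58) = 1 − Φ(1.58/√t) = 1 − Φ(1.58/√2.87) = 1 − Φ(0.9326). So
  P(M_{2.87} ≥ 1.58) = 2(1 − Φ(0.9326)) ≈ 0.3510.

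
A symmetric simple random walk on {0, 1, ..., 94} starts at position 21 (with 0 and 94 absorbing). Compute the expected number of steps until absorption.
E[τ | X_0 = 21] = 1533

Let v_k = E[τ | X_0 = k]. Boundary: v_0 = v_94 = 0. Recurrence: v_k = 1 + (v_{k-1} + v_{k+1})/2 for 1 ≤ k ≤ 93. The particular solution to v_k − (v_{k-1} + v_{k+1})/2 = 1 is v_k = −k^2. Adding homogeneous solution A + B k and matching boundaries gives v_k = k (94 − k). Substituting k = 21: v_21 = 21 · 73 = 1533.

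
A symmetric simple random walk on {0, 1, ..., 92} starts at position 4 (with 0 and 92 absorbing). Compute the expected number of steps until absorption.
E[τ | X_0 = 4] = 352

Let v_k = E[τ | X_0 = k]. Boundary: v_0 = v_92 = 0. Recurrence: v_k = 1 + (v_{k-1} + v_{k+1})/2 for 1 ≤ k ≤ 91. The particular solution to v_k − (v_{k-1} + v_{k+1})/2 = 1 is v_k = −k^2. Adding homogeneous solution A + B k and matching boundaries gives v_k = k (92 − k). Substituting k = 4: v_4 = 4 · 88 = 352.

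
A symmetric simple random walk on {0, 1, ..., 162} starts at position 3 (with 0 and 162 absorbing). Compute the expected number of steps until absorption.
E[τ | X_0 = 3] = 477

Let v_k = E[τ | X_0 = k]. Boundary: v_0 = v_162 = 0. Recurrence: v_k = 1 + (v_{k-1} + v_{k+1})/2 for 1 ≤ k ≤ 161. The particular solution to v_k − (v_{k-1} + v_{k+1})/2 = 1 is v_k = −k^2. Adding homogeneous solution A + B k and matching boundaries gives v_k = k (162 − k). Substituting k = 3: v_3 = 3 · 159 = 477.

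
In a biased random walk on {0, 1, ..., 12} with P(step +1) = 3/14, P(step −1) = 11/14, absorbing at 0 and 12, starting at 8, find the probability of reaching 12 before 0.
P(hit 12 before 0) = (1 − (11/3)^8) / (1 − (11/3)^12) = 1192482/215551363

Let u_k denote P(reach 12 before 0 | start at k). Boundary: u_0 = 0, u_12 = 1. Recurrence: u_k = 3/14·u_{k+1} + 11/14·u_{k-1} for 1 ≤ k ≤ 11. Try u_k = A + B·r^k with r = q/p = (11/14)/(3/14) = 11/3. Substitution satisfies the recurrence; boundary conditions give:
  u_k = (1 − r^k) / (1 − r^N) = (1 − (11/3)^8) / (1 − (11/3)^12) = 1192482/215551363.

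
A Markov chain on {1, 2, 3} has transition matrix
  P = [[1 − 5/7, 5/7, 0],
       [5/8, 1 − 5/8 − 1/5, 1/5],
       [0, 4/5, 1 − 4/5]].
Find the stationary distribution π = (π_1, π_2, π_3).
π = (7/17, 8/17, 2/17)

This is a birth-death chain on three states, which satisfies detailed balance: π_1 · P_{12} = π_2 · P_{21} and π_2 · P_{23} = π_3 · P_{32}.
From π_1 · 5/7 = π_2 · 5/8: π_2/π_1 = (5/7)/(5/8) = 8/7.
From π_2 · 1/5 = π_3 · 4/5: π_3/π_2 = (1/5)/(4/5) = 1/4.
Take π_1 proportional to 1; then unnormalized π = (1, 8/7, 2/7). Normalize by dividing by the sum 17/7:
  π = (7/17, 8/17, 2/17).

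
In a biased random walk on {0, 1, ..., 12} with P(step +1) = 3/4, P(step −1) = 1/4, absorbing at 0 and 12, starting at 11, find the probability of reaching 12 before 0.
P(hit 12 before 0) = (1 − (1/3)^11) / (1 − (1/3)^12) = 265719/265720

Let u_k denote P(reach 12 before 0 | start at k). Boundary: u_0 = 0, u_12 = 1. Recurrence: u_k = 3/4·u_{k+1} + 1/4·u_{k-1} for 1 ≤ k ≤ 11. Try u_k = A + B·r^k with r = q/p = (1/4)/(3/4) = 1/3. Substitution satisfies the recurrence; boundary conditions give:
  u_k = (1 − r^k) / (1 − r^N) = (1 − (1/3)^11) / (1 − (1/3)^12) = 265719/265720.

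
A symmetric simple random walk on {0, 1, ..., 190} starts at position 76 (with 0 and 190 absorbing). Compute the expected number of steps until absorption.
E[τ | X_0 = 76] = 8664

Let v_k = E[τ | X_0 = k]. Boundary: v_0 = v_190 = 0. Recurrence: v_k = 1 + (v_{k-1} + v_{k+1})/2 for 1 ≤ k ≤ 189. The particular solution to v_k − (v_{k-1} + v_{k+1})/2 = 1 is v_k = −k^2. Adding homogeneous solution A + B k and matching boundaries gives v_k = k (190 − k). Substituting k = 76: v_76 = 76 · 114 = 8664.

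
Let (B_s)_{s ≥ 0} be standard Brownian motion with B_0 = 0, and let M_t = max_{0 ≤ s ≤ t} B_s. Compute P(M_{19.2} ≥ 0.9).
P(M_{19.2} ≥ 0.9) = 2·P(B_{19.2} ≥ 0.9) = 2(1 − Φ(0.9/√19.2)) ≈ 0.8373

By the reflection principle for Brownian motion, P(M_t ≥ a) = 2 · P(B_t ≥ a) for a ≥ 0. Since B_t ~ N(0, t), P(B_t ≥ 0.9) = 1 − Φ(0.9/√t) = 1 − Φ(0.9/√19.2) = 1 − Φ(0.2054). So
  P(M_{19.2} ≥ 0.9) = 2(1 − Φ(0.2054)) ≈ 0.8373.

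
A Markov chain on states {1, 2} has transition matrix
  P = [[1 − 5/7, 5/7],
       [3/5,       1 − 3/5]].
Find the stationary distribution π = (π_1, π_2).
π_1 = 21/46, π_2 = 25/46

Solve πP = π with π_1 + π_2 = 1. From πP = π: π_1 · (1 − 5/7) + π_2 · 3/5 = π_1 ⇒ π_2 · 3/5 = π_1 · 5/7 ⇒ π_2/π_1 = (5/7)/(3/5) = 25/21. Together with π_1 + π_2 = 1:
  π_1 = (3/5)/(5/7 + 3/5) = (3/5)/(46/35) = 21/46,
  π_2 = (5/7)/(5/7 + 3/5) = (5/7)/(46/35) = 25/46.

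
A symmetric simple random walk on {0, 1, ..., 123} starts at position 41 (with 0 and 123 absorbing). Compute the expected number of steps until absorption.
E[τ | X_0 = 41] = 3362

Let v_k = E[τ | X_0 = k]. Boundary: v_0 = v_123 = 0. Recurrence: v_k = 1 + (v_{k-1} + v_{k+1})/2 for 1 ≤ k ≤ 122. The particular solution to v_k − (v_{k-1} + v_{k+1})/2 = 1 is v_k = −k^2. Adding homogeneous solution A + B k and matching boundaries gives v_k = k (123 − k). Substituting k = 41: v_41 = 41 · 82 = 3362.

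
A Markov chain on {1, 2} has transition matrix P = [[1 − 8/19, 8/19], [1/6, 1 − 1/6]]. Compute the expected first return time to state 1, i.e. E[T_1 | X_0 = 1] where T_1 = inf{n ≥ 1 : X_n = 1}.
E[T_1 | X_0 = 1] = 1/π_1 = 67/19

For an irreducible recurrent Markov chain with stationary distribution π, E[T_i | X_0 = i] = 1/π_i (Kac's formula). Here π_1 = (1/6)/(8/19 + 1/6) = (1/6)/(67/114) = 19/67, so E[T_1 | X_0 = 1] = 1/π_1 = (8/19 + 1/6)/(1/6) = (67/114)/(1/6) = 67/19.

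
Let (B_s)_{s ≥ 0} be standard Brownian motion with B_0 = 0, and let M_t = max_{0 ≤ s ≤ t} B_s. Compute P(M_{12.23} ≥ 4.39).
P(M_{12.23} ≥ 4.39) = 2·P(B_{12.23} ≥ 4.39) = 2(1 − Φ(4.39/√12.23)) ≈ 0.2094

By the reflection principle for Brownian motion, P(M_t ≥ a) = 2 · P(B_t ≥ a) for a ≥ 0. Since B_t ~ N(0, t), P(B_t ≥ 4.39) = 1 − Φ(4.39/√t) = 1 − Φ(4.39/√12.23) = 1 − Φ(1.2553). So
  P(M_{12.23} ≥ 4.39) = 2(1 − Φ(1.2553)) ≈ 0.2094.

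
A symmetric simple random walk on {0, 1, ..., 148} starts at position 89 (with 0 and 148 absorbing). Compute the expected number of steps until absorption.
E[τ | X_0 = 89] = 5251

Let v_k = E[τ | X_0 = k]. Boundary: v_0 = v_148 = 0. Recurrence: v_k = 1 + (v_{k-1} + v_{k+1})/2 for 1 ≤ k ≤ 147. The particular solution to v_k − (v_{k-1} + v_{k+1})/2 = 1 is v_k = −k^2. Adding homogeneous solution A + B k and matching boundaries gives v_k = k (148 − k). Substituting k = 89: v_89 = 89 · 59 = 5251.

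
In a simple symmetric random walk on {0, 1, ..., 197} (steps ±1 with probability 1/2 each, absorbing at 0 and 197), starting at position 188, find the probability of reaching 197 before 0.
P(hit 197 before 0) = 188/197

Let u_k = P(hit 197 before 0 | start at k). Then u_0 = 0, u_197 = 1, and u_k = u_{k-1}/2 + u_{k+1}/2 for 1 ≤ k ≤ 196. This harmonic recurrence is solved by u_k = k/197, giving u_188 = 188/197.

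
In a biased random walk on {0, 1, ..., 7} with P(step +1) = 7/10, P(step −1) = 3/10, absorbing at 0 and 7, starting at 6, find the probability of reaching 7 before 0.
P(hit 7 before 0) = (1 − (3/7)^6) / (1 − (3/7)^7) = 204610/205339

Let u_k denote P(reach 7 before 0 | start at k). Boundary: u_0 = 0, u_7 = 1. Recurrence: u_k = 7/10·u_{k+1} + 3/10·u_{k-1} for 1 ≤ k ≤ 6. Try u_k = A + B·r^k with r = q/p = (3/10)/(7/10) = 3/7. Substitution satisfies the recurrence; boundary conditions give:
  u_k = (1 − r^k) / (1 − r^N) = (1 − (3/7)^6) / (1 − (3/7)^7) = 204610/205339.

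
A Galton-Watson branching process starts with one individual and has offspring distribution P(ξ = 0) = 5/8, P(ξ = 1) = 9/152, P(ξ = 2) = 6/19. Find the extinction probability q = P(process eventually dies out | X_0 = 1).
q = 1

Mean offspring μ = 0·5/8 + 1·9/152 + 2·6/19 = 105/152 ≤ 1. For μ ≤ 1 with offspring not concentrated at 1, the Galton-Watson process goes extinct almost surely, so q = 1.
(Algebraic check: The pgf is f(s) = 5/8 + 9/152·s + 6/19·s². The extinction probability q is the smallest fixed point of f in [0, 1]. Setting s = f(s):
  6/19·s² + (9/152 − 1)·s + 5/8 = 0
  6/19·s² − (5/8 + 6/19)·s + 5/8 = 0
which factors as (s − 1)·(6/19·s − 5/8) = 0, giving roots s = 1 and s = (5/8)/(6/19) = 95/48. Since 95/48 ≥ 1, the smallest root in [0, 1] is s = 1.)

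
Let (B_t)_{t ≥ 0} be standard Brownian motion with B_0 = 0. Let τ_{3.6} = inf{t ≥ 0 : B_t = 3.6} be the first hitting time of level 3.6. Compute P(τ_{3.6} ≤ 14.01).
P(τ_{3.6} ≤ 14.01) = 2(1 − Φ(3.6/√14.01)) = 2(1 − Φ(0.9618)) ≈ 0.3362

By the reflection principle for standard BM, P(τ_b ≤ t) = 2 · P(B_t ≥ b). Since B_t ~ N(0, t), P(B_t ≥ 3.6) = 1 − Φ(3.6/√t) = 1 − Φ(3.6/√14.01) = 1 − Φ(0.9618) ≈ 0.16808. Doubling: P(τ_{3.6} ≤ 14.01) ≈ 2 · 0.16808 = 0.33616 ≈ 0.3362.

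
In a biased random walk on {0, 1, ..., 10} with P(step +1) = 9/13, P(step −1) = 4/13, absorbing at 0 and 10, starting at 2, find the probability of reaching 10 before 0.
P(hit 10 before 0) = (1 − (4/9)^2) / (1 − (4/9)^10) = 43046721/53626705

Let u_k denote P(reach 10 before 0 | start at k). Boundary: u_0 = 0, u_10 = 1. Recurrence: u_k = 9/13·u_{k+1} + 4/13·u_{k-1} for 1 ≤ k ≤ 9. Try u_k = A + B·r^k with r = q/p = (4/13)/(9/13) = 4/9. Substitution satisfies the recurrence; boundary conditions give:
  u_k = (1 − r^k) / (1 − r^N) = (1 − (4/9)^2) / (1 − (4/9)^10) = 43046721/53626705.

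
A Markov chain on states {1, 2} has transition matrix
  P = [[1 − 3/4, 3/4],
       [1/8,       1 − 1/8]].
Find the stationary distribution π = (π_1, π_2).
π_1 = 1/7, π_2 = 6/7

Solve πP = π with π_1 + π_2 = 1. From πP = π: π_1 · (1 − 3/4) + π_2 · 1/8 = π_1 ⇒ π_2 · 1/8 = π_1 · 3/4 ⇒ π_2/π_1 = (3/4)/(1/8) = 6. Together with π_1 + π_2 = 1:
  π_1 = (1/8)/(3/4 + 1/8) = (1/8)/(7/8) = 1/7,
  π_2 = (3/4)/(3/4 + 1/8) = (3/4)/(7/8) = 6/7.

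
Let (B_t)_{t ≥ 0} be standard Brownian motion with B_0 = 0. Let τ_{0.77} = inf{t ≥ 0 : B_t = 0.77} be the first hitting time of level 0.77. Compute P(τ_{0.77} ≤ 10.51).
P(τ_{0.77} ≤ 10.51) = 2(1 − Φ(0.77/√10.51)) = 2(1 − Φ(0.2375)) ≈ 0.8123

By the reflection principle for standard BM, P(τ_b ≤ t) = 2 · P(B_t ≥ b). Since B_t ~ N(0, t), P(B_t ≥ 0.77) = 1 − Φ(0.77/√t) = 1 − Φ(0.77/√10.51) = 1 − Φ(0.2375) ≈ 0.40613. Doubling: P(τ_{0.77} ≤ 10.51) ≈ 2 · 0.40613 = 0.81226 ≈ 0.8123.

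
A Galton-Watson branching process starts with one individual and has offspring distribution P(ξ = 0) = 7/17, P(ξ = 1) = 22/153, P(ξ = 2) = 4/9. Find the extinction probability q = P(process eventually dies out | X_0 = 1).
q = 63/68

The pgf is f(s) = 7/17 + 22/153·s + 4/9·s². The extinction probability q is the smallest fixed point of f in [0, 1]. Setting s = f(s):
  4/9·s² + (22/153 − 1)·s + 7/17 = 0
  4/9·s² − (7/17 + 4/9)·s + 7/17 = 0
which factors as (s − 1)·(4/9·s − 7/17) = 0, giving roots s = 1 and s = (7/17)/(4/9) = 63/68.
Mean offspring μ = 22/153 + 2·4/9 = 158/153 > 1 (supercritical), so q < 1. The extinction probability is the smaller root: q = (7/17)/(4/9) = 63/68.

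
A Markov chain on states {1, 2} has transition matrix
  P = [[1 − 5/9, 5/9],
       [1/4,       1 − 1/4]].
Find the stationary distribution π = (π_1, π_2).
π_1 = 9/29, π_2 = 20/29

Solve πP = π with π_1 + π_2 = 1. From πP = π: π_1 · (1 − 5/9) + π_2 · 1/4 = π_1 ⇒ π_2 · 1/4 = π_1 · 5/9 ⇒ π_2/π_1 = (5/9)/(1/4) = 20/9. Together with π_1 + π_2 = 1:
  π_1 = (1/4)/(5/9 + 1/4) = (1/4)/(29/36) = 9/29,
  π_2 = (5/9)/(5/9 + 1/4) = (5/9)/(29/36) = 20/29.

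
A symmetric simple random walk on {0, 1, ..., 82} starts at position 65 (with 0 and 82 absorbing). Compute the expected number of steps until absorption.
E[τ | X_0 = 65] = 1105

Let v_k = E[τ | X_0 = k]. Boundary: v_0 = v_82 = 0. Recurrence: v_k = 1 + (v_{k-1} + v_{k+1})/2 for 1 ≤ k ≤ 81. The particular solution to v_k − (v_{k-1} + v_{k+1})/2 = 1 is v_k = −k^2. Adding homogeneous solution A + B k and matching boundaries gives v_k = k (82 − k). Substituting k = 65: v_65 = 65 · 17 = 1105.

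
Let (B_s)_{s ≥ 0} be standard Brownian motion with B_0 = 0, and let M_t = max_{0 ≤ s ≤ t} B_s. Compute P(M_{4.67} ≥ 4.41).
P(M_{4.67} ≥ 4.41) = 2·P(B_{4.67} ≥ 4.41) = 2(1 − Φ(4.41/√4.67)) ≈ 0.0413

By the reflection principle for Brownian motion, P(M_t ≥ a) = 2 · P(B_t ≥ a) for a ≥ 0. Since B_t ~ N(0, t), P(B_t ≥ 4.41) = 1 − Φ(4.41/√t) = 1 − Φ(4.41/√4.67) = 1 − Φ(2.0407). So
  P(M_{4.67} ≥ 4.41) = 2(1 − Φ(2.0407)) ≈ 0.0413.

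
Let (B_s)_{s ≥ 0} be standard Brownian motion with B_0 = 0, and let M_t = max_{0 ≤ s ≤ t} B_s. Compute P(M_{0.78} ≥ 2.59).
P(M_{0.78} ≥ 2.59) = 2·P(B_{0.78} ≥ 2.59) = 2(1 − Φ(2.59/√0.78)) ≈ 0.0034

By the reflection principle for Brownian motion, P(M_t ≥ a) = 2 · P(B_t ≥ a) for a ≥ 0. Since B_t ~ N(0, t), P(B_t ≥ 2.59) = 1 − Φ(2.59/√t) = 1 − Φ(2.59/√0.78) = 1 − Φ(2.9326). So
  P(M_{0.78} ≥ 2.59) = 2(1 − Φ(2.9326)) ≈ 0.0034.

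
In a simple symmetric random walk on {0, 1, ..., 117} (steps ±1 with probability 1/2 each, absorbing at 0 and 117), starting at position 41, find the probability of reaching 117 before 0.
P(hit 117 before 0) = 41/117

Let u_k = P(hit 117 before 0 | start at k). Then u_0 = 0, u_117 = 1, and u_k = u_{k-1}/2 + u_{k+1}/2 for 1 ≤ k ≤ 116. This harmonic recurrence is solved by u_k = k/117, giving u_41 = 41/117.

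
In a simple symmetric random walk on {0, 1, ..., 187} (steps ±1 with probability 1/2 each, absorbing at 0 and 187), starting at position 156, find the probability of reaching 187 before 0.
P(hit 187 before 0) = 156/187

Let u_k = P(hit 187 before 0 | start at k). Then u_0 = 0, u_187 = 1, and u_k = u_{k-1}/2 + u_{k+1}/2 for 1 ≤ k ≤ 186. This harmonic recurrence is solved by u_k = k/187, giving u_156 = 156/187.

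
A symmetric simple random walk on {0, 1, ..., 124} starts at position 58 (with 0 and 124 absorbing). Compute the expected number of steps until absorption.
E[τ | X_0 = 58] = 3828

Let v_k = E[τ | X_0 = k]. Boundary: v_0 = v_124 = 0. Recurrence: v_k = 1 + (v_{k-1} + v_{k+1})/2 for 1 ≤ k ≤ 123. The particular solution to v_k − (v_{k-1} + v_{k+1})/2 = 1 is v_k = −k^2. Adding homogeneous solution A + B k and matching boundaries gives v_k = k (124 − k). Substituting k = 58: v_58 = 58 · 66 = 3828.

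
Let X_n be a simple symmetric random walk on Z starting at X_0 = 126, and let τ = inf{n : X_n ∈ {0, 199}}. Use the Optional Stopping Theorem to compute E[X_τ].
E[X_τ] = 126

X_n is a martingale and τ is a bounded-mean stopping time (indeed τ is finite a.s. with bounded expectation since the walk is in a bounded region). By the OST, E[X_τ] = E[X_0] = 126. Equivalently: E[X_τ] = 199 · P(hit 199 first) + 0 · P(hit 0 first) = 199 · (126/199) = 126.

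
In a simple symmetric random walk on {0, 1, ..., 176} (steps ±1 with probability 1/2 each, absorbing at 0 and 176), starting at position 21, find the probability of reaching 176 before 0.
P(hit 176 before 0) = 21/176

Let u_k = P(hit 176 before 0 | start at k). Then u_0 = 0, u_176 = 1, and u_k = u_{k-1}/2 + u_{k+1}/2 for 1 ≤ k ≤ 175. This harmonic recurrence is solved by u_k = k/176, giving u_21 = 21/176.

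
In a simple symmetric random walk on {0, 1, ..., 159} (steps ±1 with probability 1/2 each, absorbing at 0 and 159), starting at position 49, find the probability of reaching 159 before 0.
P(hit 159 before 0) = 49/159

Let u_k = P(hit 159 before 0 | start at k). Then u_0 = 0, u_159 = 1, and u_k = u_{k-1}/2 + u_{k+1}/2 for 1 ≤ k ≤ 158. This harmonic recurrence is solved by u_k = k/159, giving u_49 = 49/159.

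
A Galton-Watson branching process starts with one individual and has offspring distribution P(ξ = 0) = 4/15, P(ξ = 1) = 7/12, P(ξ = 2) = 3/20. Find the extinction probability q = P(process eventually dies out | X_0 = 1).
q = 1

Mean offspring μ = 0·4/15 + 1·7/12 + 2·3/20 = 53/60 ≤ 1. For μ ≤ 1 with offspring not concentrated at 1, the Galton-Watson process goes extinct almost surely, so q = 1.
(Algebraic check: The pgf is f(s) = 4/15 + 7/12·s + 3/20·s². The extinction probability q is the smallest fixed point of f in [0, 1]. Setting s = f(s):
  3/20·s² + (7/12 − 1)·s + 4/15 = 0
  3/20·s² − (4/15 + 3/20)·s + 4/15 = 0
which factors as (s − 1)·(3/20·s − 4/15) = 0, giving roots s = 1 and s = (4/15)/(3/20) = 16/9. Since 16/9 ≥ 1, the smallest root in [0, 1] is s = 1.)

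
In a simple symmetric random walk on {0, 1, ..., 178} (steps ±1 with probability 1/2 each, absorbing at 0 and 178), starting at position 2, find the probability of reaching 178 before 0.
P(hit 178 before 0) = 2/178 = 1/89

Let u_k = P(hit 178 before 0 | start at k). Then u_0 = 0, u_178 = 1, and u_k = u_{k-1}/2 + u_{k+1}/2 for 1 ≤ k ≤ 177. This harmonic recurrence is solved by u_k = k/178, giving u_2 = 2/178 = 1/89.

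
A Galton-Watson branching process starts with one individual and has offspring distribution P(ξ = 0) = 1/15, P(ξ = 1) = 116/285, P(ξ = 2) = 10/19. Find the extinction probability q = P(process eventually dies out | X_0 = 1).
q = 19/150

The pgf is f(s) = 1/15 + 116/285·s + 10/19·s². The extinction probability q is the smallest fixed point of f in [0, 1]. Setting s = f(s):
  10/19·s² + (116/285 − 1)·s + 1/15 = 0
  10/19·s² − (1/15 + 10/19)·s + 1/15 = 0
which factors as (s − 1)·(10/19·s − 1/15) = 0, giving roots s = 1 and s = (1/15)/(10/19) = 19/150.
Mean offspring μ = 116/285 + 2·10/19 = 416/285 > 1 (supercritical), so q < 1. The extinction probability is the smaller root: q = (1/15)/(10/19) = 19/150.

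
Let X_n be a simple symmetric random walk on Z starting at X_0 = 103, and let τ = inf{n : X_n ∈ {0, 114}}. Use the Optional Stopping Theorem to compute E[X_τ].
E[X_τ] = 103

X_n is a martingale and τ is a bounded-mean stopping time (indeed τ is finite a.s. with bounded expectation since the walk is in a bounded region). By the OST, E[X_τ] = E[X_0] = 103. Equivalently: E[X_τ] = 114 · P(hit 114 first) + 0 · P(hit 0 first) = 114 · (103/114) = 103.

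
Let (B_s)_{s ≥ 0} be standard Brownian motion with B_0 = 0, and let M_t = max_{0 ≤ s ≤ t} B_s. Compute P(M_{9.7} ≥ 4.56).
P(M_{9.7} ≥ 4.56) = 2·P(B_{9.7} ≥ 4.56) = 2(1 − Φ(4.56/√9.7)) ≈ 0.1432

By the reflection principle for Brownian motion, P(M_t ≥ a) = 2 · P(B_t ≥ a) for a ≥ 0. Since B_t ~ N(0, t), P(B_t ≥ 4.56) = 1 − Φ(4.56/√t) = 1 − Φ(4.56/√9.7) = 1 − Φ(1.4641). So
  P(M_{9.7} ≥ 4.56) = 2(1 − Φ(1.4641)) ≈ 0.1432.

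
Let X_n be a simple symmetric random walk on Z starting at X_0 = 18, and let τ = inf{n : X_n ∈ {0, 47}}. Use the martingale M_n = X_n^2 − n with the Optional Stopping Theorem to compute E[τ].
E[τ] = 522

M_n = X_n^2 − n is a martingale (since E[X_{n+1}^2 | F_n] = X_n^2 + 1). By OST (τ has finite mean in a bounded region), E[M_τ] = E[M_0] = X_0^2 − 0 = 18^2 = 324. Also E[M_τ] = E[X_τ^2] − E[τ]. The walk exits at 0 or 47, with P(hit 47 first) = 18/47, so E[X_τ^2] = 47^2 · 18/47 + 0 = 846. Thus E[τ] = E[X_τ^2] − E[M_τ] = 846 − 324 = 522 = 18(47 − 18) = 522.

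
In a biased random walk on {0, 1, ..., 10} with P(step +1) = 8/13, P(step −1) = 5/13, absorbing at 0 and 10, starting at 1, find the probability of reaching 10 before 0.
P(hit 10 before 0) = (1 − (5/8)^1) / (1 − (5/8)^10) = 134217728/354658733

Let u_k denote P(reach 10 before 0 | start at k). Boundary: u_0 = 0, u_10 = 1. Recurrence: u_k = 8/13·u_{k+1} + 5/13·u_{k-1} for 1 ≤ k ≤ 9. Try u_k = A + B·r^k with r = q/p = (5/13)/(8/13) = 5/8. Substitution satisfies the recurrence; boundary conditions give:
  u_k = (1 − r^k) / (1 − r^N) = (1 − (5/8)^1) / (1 − (5/8)^10) = 134217728/354658733.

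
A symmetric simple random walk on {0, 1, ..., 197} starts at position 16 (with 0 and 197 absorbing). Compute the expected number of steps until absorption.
E[τ | X_0 = 16] = 2896

Let v_k = E[τ | X_0 = k]. Boundary: v_0 = v_197 = 0. Recurrence: v_k = 1 + (v_{k-1} + v_{k+1})/2 for 1 ≤ k ≤ 196. The particular solution to v_k − (v_{k-1} + v_{k+1})/2 = 1 is v_k = −k^2. Adding homogeneous solution A + B k and matching boundaries gives v_k = k (197 − k). Substituting k = 16: v_16 = 16 · 181 = 2896.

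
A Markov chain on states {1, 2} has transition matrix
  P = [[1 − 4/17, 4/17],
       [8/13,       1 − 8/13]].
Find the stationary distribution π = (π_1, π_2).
π_1 = 34/47, π_2 = 13/47

Solve πP = π with π_1 + π_2 = 1. From πP = π: π_1 · (1 − 4/17) + π_2 · 8/13 = π_1 ⇒ π_2 · 8/13 = π_1 · 4/17 ⇒ π_2/π_1 = (4/17)/(8/13) = 13/34. Together with π_1 + π_2 = 1:
  π_1 = (8/13)/(4/17 + 8/13) = (8/13)/(188/221) = 34/47,
  π_2 = (4/17)/(4/17 + 8/13) = (4/17)/(188/221) = 13/47.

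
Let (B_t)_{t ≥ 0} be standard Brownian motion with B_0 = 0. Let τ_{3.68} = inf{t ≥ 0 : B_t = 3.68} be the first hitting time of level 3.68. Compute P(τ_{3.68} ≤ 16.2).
P(τ_{3.68} ≤ 16.2) = 2(1 − Φ(3.68/√16.2)) = 2(1 − Φ(0.9143)) ≈ 0.3606

By the reflection principle for standard BM, P(τ_b ≤ t) = 2 · P(B_t ≥ b). Since B_t ~ N(0, t), P(B_t ≥ 3.68) = 1 − Φ(3.68/√t) = 1 − Φ(3.68/√16.2) = 1 − Φ(0.9143) ≈ 0.18028. Doubling: P(τ_{3.68} ≤ 16.2) ≈ 2 · 0.18028 = 0.36056 ≈ 0.3606.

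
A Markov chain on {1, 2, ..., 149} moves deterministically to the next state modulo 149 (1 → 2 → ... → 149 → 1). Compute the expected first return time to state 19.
E[T_19 | X_0 = 19] = 149

The chain cycles deterministically, so starting at state 19 it returns in exactly 149 steps. Equivalently, the stationary distribution is uniform π_j = 1/149 for every state j, so by Kac's formula E[T_19] = 1/π_19 = 149.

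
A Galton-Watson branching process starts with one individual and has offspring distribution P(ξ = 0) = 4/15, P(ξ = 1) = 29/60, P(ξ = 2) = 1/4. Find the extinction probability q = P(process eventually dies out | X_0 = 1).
q = 1

Mean offspring μ = 0·4/15 + 1·29/60 + 2·1/4 = 59/60 ≤ 1. For μ ≤ 1 with offspring not concentrated at 1, the Galton-Watson process goes extinct almost surely, so q = 1.
(Algebraic check: The pgf is f(s) = 4/15 + 29/60·s + 1/4·s². The extinction probability q is the smallest fixed point of f in [0, 1]. Setting s = f(s):
  1/4·s² + (29/60 − 1)·s + 4/15 = 0
  1/4·s² − (4/15 + 1/4)·s + 4/15 = 0
which factors as (s − 1)·(1/4·s − 4/15) = 0, giving roots s = 1 and s = (4/15)/(1/4) = 16/15. Since 16/15 ≥ 1, the smallest root in [0, 1] is s = 1.)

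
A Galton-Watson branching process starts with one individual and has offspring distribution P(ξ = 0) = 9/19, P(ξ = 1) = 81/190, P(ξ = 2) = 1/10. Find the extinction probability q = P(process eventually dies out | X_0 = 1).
q = 1

Mean offspring μ = 0·9/19 + 1·81/190 + 2·1/10 = 119/190 ≤ 1. For μ ≤ 1 with offspring not concentrated at 1, the Galton-Watson process goes extinct almost surely, so q = 1.
(Algebraic check: The pgf is f(s) = 9/19 + 81/190·s + 1/10·s². The extinction probability q is the smallest fixed point of f in [0, 1]. Setting s = f(s):
  1/10·s² + (81/190 − 1)·s + 9/19 = 0
  1/10·s² − (9/19 + 1/10)·s + 9/19 = 0
which factors as (s − 1)·(1/10·s − 9/19) = 0, giving roots s = 1 and s = (9/19)/(1/10) = 90/19. Since 90/19 ≥ 1, the smallest root in [0, 1] is s = 1.)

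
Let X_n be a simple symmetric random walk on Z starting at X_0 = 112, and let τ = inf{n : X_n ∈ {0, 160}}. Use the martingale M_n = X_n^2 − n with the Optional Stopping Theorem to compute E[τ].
E[τ] = 5376

M_n = X_n^2 − n is a martingale (since E[X_{n+1}^2 | F_n] = X_n^2 + 1). By OST (τ has finite mean in a bounded region), E[M_τ] = E[M_0] = X_0^2 − 0 = 112^2 = 12544. Also E[M_τ] = E[X_τ^2] − E[τ]. The walk exits at 0 or 160, with P(hit 160 first) = 112/160, so E[X_τ^2] = 160^2 · 112/160 + 0 = 17920. Thus E[τ] = E[X_τ^2] − E[M_τ] = 17920 − 12544 = 5376 = 112(160 − 112) = 5376.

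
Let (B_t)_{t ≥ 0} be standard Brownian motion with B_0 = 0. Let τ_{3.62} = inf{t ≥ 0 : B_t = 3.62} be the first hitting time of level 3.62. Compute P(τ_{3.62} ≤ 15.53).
P(τ_{3.62} ≤ 15.53) = 2(1 − Φ(3.62/√15.53)) = 2(1 − Φ(0.9186)) ≈ 0.3583

By the reflection principle for standard BM, P(τ_b ≤ t) = 2 · P(B_t ≥ b). Since B_t ~ N(0, t), P(B_t ≥ 3.62) = 1 − Φ(3.62/√t) = 1 − Φ(3.62/√15.53) = 1 − Φ(0.9186) ≈ 0.17915. Doubling: P(τ_{3.62} ≤ 15.53) ≈ 2 · 0.17915 = 0.35830 ≈ 0.3583.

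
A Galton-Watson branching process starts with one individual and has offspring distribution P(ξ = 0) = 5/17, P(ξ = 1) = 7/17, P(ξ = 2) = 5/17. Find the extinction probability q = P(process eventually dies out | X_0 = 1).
q = 1

Mean offspring μ = 0·5/17 + 1·7/17 + 2·5/17 = 1 ≤ 1. For μ ≤ 1 with offspring not concentrated at 1, the Galton-Watson process goes extinct almost surely, so q = 1.
(Algebraic check: The pgf is f(s) = 5/17 + 7/17·s + 5/17·s². The extinction probability q is the smallest fixed point of f in [0, 1]. Setting s = f(s):
  5/17·s² + (7/17 − 1)·s + 5/17 = 0
  5/17·s² − (5/17 + 5/17)·s + 5/17 = 0
which factors as (s − 1)·(5/17·s − 5/17) = 0, giving roots s = 1 and s = (5/17)/(5/17) = 1. Since 1 ≥ 1, the smallest root in [0, 1] is s = 1.)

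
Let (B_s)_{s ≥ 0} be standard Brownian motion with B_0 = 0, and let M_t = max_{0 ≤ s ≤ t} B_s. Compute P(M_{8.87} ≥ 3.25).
P(M_{8.87} ≥ 3.25) = 2·P(B_{8.87} ≥ 3.25) = 2(1 − Φ(3.25/√8.87)) ≈ 0.2752

By the reflection principle for Brownian motion, P(M_t ≥ a) = 2 · P(B_t ≥ a) for a ≥ 0. Since B_t ~ N(0, t), P(B_t ≥ 3.25) = 1 − Φ(3.25/√t) = 1 − Φ(3.25/√8.87) = 1 − Φ(1.0912). So
  P(M_{8.87} ≥ 3.25) = 2(1 − Φ(1.0912)) ≈ 0.2752.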